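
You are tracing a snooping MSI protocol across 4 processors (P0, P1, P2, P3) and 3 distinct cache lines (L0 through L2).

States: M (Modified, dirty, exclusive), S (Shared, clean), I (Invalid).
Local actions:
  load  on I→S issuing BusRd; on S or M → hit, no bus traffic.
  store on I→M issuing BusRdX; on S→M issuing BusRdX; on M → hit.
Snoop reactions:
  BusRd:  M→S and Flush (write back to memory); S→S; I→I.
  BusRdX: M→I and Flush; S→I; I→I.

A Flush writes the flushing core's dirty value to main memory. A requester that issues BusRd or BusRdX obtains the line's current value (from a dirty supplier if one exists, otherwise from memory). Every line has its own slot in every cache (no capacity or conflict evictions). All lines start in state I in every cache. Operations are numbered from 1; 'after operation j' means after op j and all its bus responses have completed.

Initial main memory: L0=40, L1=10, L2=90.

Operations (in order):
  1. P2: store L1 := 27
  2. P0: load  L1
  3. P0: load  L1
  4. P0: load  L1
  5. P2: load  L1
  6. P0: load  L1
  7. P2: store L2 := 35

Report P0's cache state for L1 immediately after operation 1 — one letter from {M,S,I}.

state = I

1. P2: store L1 := 27  bus=[BusRdX]  L1: P0=I P1=I P2=M P3=I  mem[L1]=10
2. P0: load  L1  bus=[BusRd,Flush]  L1: P0=S P1=I P2=S P3=I  mem[L1]=27
3. P0: load  L1  bus=[-]  L1: P0=S P1=I P2=S P3=I  mem[L1]=27
4. P0: load  L1  bus=[-]  L1: P0=S P1=I P2=S P3=I  mem[L1]=27
5. P2: load  L1  bus=[-]  L1: P0=S P1=I P2=S P3=I  mem[L1]=27
6. P0: load  L1  bus=[-]  L1: P0=S P1=I P2=S P3=I  mem[L1]=27
7. P2: store L2 := 35  bus=[BusRdX]  L2: P0=I P1=I P2=M P3=I  mem[L2]=90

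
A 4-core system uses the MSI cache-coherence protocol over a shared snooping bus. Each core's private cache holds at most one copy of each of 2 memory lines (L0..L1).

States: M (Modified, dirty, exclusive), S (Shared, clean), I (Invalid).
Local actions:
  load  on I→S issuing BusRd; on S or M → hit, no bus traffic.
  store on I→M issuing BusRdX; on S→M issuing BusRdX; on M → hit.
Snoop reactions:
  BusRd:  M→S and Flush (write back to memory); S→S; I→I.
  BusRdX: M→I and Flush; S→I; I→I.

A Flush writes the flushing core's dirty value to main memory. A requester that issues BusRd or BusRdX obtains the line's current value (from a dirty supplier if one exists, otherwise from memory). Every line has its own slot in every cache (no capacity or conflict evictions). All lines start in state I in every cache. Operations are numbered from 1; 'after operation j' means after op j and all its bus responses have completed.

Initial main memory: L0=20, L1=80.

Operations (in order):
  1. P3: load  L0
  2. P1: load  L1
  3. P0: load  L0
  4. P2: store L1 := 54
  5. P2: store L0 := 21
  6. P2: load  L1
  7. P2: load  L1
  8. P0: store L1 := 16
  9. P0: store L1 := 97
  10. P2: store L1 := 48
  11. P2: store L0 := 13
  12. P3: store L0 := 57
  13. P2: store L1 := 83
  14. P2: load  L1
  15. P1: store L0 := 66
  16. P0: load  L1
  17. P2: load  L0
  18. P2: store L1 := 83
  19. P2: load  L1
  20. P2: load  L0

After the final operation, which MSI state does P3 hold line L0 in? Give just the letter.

state = I

1. P3: load  L0  bus=[BusRd]  L0: P0=I P1=I P2=I P3=S  mem[L0]=20
2. P1: load  L1  bus=[BusRd]  L1: P0=I P1=S P2=I P3=I  mem[L1]=80
3. P0: load  L0  bus=[BusRd]  L0: P0=S P1=I P2=I P3=S  mem[L0]=20
4. P2: store L1 := 54  bus=[BusRdX]  L1: P0=I P1=I P2=M P3=I  mem[L1]=80
5. P2: store L0 := 21  bus=[BusRdX]  L0: P0=I P1=I P2=M P3=I  mem[L0]=20
6. P2: load  L1  bus=[-]  L1: P0=I P1=I P2=M P3=I  mem[L1]=80
7. P2: load  L1  bus=[-]  L1: P0=I P1=I P2=M P3=I  mem[L1]=80
8. P0: store L1 := 16  bus=[BusRdX,Flush]  L1: P0=M P1=I P2=I P3=I  mem[L1]=54
9. P0: store L1 := 97  bus=[-]  L1: P0=M P1=I P2=I P3=I  mem[L1]=54
10. P2: store L1 := 48  bus=[BusRdX,Flush]  L1: P0=I P1=I P2=M P3=I  mem[L1]=97
11. P2: store L0 := 13  bus=[-]  L0: P0=I P1=I P2=M P3=I  mem[L0]=20
12. P3: store L0 := 57  bus=[BusRdX,Flush]  L0: P0=I P1=I P2=I P3=M  mem[L0]=13
13. P2: store L1 := 83  bus=[-]  L1: P0=I P1=I P2=M P3=I  mem[L1]=97
14. P2: load  L1  bus=[-]  L1: P0=I P1=I P2=M P3=I  mem[L1]=97
15. P1: store L0 := 66  bus=[BusRdX,Flush]  L0: P0=I P1=M P2=I P3=I  mem[L0]=57
16. P0: load  L1  bus=[BusRd,Flush]  L1: P0=S P1=I P2=S P3=I  mem[L1]=83
17. P2: load  L0  bus=[BusRd,Flush]  L0: P0=I P1=S P2=S P3=I  mem[L0]=66
18. P2: store L1 := 83  bus=[BusRdX]  L1: P0=I P1=I P2=M P3=I  mem[L1]=83
19. P2: load  L1  bus=[-]  L1: P0=I P1=I P2=M P3=I  mem[L1]=83
20. P2: load  L0  bus=[-]  L0: P0=I P1=S P2=S P3=I  mem[L0]=66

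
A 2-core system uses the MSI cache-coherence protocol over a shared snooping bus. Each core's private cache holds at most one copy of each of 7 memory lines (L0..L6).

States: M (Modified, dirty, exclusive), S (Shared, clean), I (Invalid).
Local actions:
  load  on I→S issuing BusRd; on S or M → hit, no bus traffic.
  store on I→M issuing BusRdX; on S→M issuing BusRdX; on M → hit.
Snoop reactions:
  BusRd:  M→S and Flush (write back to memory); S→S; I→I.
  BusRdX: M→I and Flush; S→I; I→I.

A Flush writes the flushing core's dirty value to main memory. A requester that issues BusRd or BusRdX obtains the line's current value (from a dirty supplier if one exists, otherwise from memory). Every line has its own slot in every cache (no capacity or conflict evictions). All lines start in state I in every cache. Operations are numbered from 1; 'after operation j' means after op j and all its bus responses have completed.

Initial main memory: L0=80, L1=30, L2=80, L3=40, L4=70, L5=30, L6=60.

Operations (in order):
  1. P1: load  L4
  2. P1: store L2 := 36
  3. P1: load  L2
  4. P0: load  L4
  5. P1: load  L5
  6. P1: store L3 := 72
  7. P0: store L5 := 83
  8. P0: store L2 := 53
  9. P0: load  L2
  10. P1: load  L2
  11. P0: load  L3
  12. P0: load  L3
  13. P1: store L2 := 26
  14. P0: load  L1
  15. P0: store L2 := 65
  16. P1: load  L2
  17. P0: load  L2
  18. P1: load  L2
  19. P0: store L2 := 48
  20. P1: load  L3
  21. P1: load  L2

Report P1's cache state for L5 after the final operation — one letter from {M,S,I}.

state = I

  op1 P1: load  L4 → I/S on L4; bus BusRd; mem=70
  op2 P1: store L2 := 36 → I/M on L2; bus BusRdX; mem=80
  op3 P1: load  L2 → I/M on L2; bus (none); mem=80
  op4 P0: load  L4 → S/S on L4; bus BusRd; mem=70
  op5 P1: load  L5 → I/S on L5; bus BusRd; mem=30
  op6 P1: store L3 := 72 → I/M on L3; bus BusRdX; mem=40
  op7 P0: store L5 := 83 → M/I on L5; bus BusRdX; mem=30
  op8 P0: store L2 := 53 → M/I on L2; bus BusRdX Flush; mem=36
  op9 P0: load  L2 → M/I on L2; bus (none); mem=36
  op10 P1: load  L2 → S/S on L2; bus BusRd Flush; mem=53
  op11 P0: load  L3 → S/S on L3; bus BusRd Flush; mem=72
  op12 P0: load  L3 → S/S on L3; bus (none); mem=72
  op13 P1: store L2 := 26 → I/M on L2; bus BusRdX; mem=53
  op14 P0: load  L1 → S/I on L1; bus BusRd; mem=30
  op15 P0: store L2 := 65 → M/I on L2; bus BusRdX Flush; mem=26
  op16 P1: load  L2 → S/S on L2; bus BusRd Flush; mem=65
  op17 P0: load  L2 → S/S on L2; bus (none); mem=65
  op18 P1: load  L2 → S/S on L2; bus (none); mem=65
  op19 P0: store L2 := 48 → M/I on L2; bus BusRdX; mem=65
  op20 P1: load  L3 → S/S on L3; bus (none); mem=72
  op21 P1: load  L2 → S/S on L2; bus BusRd Flush; mem=48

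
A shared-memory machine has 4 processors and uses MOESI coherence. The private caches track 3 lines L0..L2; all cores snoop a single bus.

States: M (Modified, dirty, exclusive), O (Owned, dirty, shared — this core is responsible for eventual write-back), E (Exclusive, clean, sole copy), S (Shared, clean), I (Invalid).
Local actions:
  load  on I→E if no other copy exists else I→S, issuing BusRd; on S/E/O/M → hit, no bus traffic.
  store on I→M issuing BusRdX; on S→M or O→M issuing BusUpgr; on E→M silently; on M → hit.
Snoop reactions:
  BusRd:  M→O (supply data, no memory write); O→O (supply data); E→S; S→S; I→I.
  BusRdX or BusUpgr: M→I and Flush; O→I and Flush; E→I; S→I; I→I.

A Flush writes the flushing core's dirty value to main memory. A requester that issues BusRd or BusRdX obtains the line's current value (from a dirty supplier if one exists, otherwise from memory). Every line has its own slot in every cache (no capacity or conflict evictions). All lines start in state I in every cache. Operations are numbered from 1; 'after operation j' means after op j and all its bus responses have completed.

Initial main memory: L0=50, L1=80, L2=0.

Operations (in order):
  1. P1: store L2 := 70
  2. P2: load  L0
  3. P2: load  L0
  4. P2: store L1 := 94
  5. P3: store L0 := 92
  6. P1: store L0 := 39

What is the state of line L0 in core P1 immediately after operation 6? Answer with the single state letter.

[1] P1: store L2 := 70 | P0:I, P1:M(70), P2:I, P3:I | bus: BusRdX
[2] P2: load  L0 | P0:I, P1:I, P2:E(50), P3:I | bus: BusRd
[3] P2: load  L0 | P0:I, P1:I, P2:E(50), P3:I | bus: none
[4] P2: store L1 := 94 | P0:I, P1:I, P2:M(94), P3:I | bus: BusRdX
[5] P3: store L0 := 92 | P0:I, P1:I, P2:I, P3:M(92) | bus: BusRdX
[6] P1: store L0 := 39 | P0:I, P1:M(39), P2:I, P3:I | bus: BusRdX,Flush

state = M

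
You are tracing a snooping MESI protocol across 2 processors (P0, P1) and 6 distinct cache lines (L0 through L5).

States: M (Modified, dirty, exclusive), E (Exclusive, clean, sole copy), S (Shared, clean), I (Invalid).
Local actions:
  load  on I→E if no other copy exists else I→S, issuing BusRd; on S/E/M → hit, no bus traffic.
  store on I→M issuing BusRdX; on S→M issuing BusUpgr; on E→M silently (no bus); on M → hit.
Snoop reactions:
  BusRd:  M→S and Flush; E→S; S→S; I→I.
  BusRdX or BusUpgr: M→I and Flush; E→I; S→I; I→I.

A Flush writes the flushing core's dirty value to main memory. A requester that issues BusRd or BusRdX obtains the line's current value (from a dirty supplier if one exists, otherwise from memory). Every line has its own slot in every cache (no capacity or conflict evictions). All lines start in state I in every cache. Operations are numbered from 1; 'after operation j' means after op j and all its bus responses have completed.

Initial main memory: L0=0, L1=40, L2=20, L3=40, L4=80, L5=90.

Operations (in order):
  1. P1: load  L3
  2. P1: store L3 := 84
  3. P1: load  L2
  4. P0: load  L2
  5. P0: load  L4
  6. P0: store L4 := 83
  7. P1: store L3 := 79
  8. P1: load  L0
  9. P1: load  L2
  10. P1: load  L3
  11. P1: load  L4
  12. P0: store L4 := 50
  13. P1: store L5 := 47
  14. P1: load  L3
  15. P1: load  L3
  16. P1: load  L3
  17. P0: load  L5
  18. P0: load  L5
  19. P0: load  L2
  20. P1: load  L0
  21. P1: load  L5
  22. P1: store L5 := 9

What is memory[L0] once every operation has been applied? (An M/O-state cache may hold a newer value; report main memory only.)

memory[L0] = 0

1. P1: load  L3  bus=[BusRd]  L3: P0=I P1=E  mem[L3]=40
2. P1: store L3 := 84  bus=[-]  L3: P0=I P1=M  mem[L3]=40
3. P1: load  L2  bus=[BusRd]  L2: P0=I P1=E  mem[L2]=20
4. P0: load  L2  bus=[BusRd]  L2: P0=S P1=S  mem[L2]=20
5. P0: load  L4  bus=[BusRd]  L4: P0=E P1=I  mem[L4]=80
6. P0: store L4 := 83  bus=[-]  L4: P0=M P1=I  mem[L4]=80
7. P1: store L3 := 79  bus=[-]  L3: P0=I P1=M  mem[L3]=40
8. P1: load  L0  bus=[BusRd]  L0: P0=I P1=E  mem[L0]=0
9. P1: load  L2  bus=[-]  L2: P0=S P1=S  mem[L2]=20
10. P1: load  L3  bus=[-]  L3: P0=I P1=M  mem[L3]=40
11. P1: load  L4  bus=[BusRd,Flush]  L4: P0=S P1=S  mem[L4]=83
12. P0: store L4 := 50  bus=[BusUpgr]  L4: P0=M P1=I  mem[L4]=83
13. P1: store L5 := 47  bus=[BusRdX]  L5: P0=I P1=M  mem[L5]=90
14. P1: load  L3  bus=[-]  L3: P0=I P1=M  mem[L3]=40
15. P1: load  L3  bus=[-]  L3: P0=I P1=M  mem[L3]=40
16. P1: load  L3  bus=[-]  L3: P0=I P1=M  mem[L3]=40
17. P0: load  L5  bus=[BusRd,Flush]  L5: P0=S P1=S  mem[L5]=47
18. P0: load  L5  bus=[-]  L5: P0=S P1=S  mem[L5]=47
19. P0: load  L2  bus=[-]  L2: P0=S P1=S  mem[L2]=20
20. P1: load  L0  bus=[-]  L0: P0=I P1=E  mem[L0]=0
21. P1: load  L5  bus=[-]  L5: P0=S P1=S  mem[L5]=47
22. P1: store L5 := 9  bus=[BusUpgr]  L5: P0=I P1=M  mem[L5]=47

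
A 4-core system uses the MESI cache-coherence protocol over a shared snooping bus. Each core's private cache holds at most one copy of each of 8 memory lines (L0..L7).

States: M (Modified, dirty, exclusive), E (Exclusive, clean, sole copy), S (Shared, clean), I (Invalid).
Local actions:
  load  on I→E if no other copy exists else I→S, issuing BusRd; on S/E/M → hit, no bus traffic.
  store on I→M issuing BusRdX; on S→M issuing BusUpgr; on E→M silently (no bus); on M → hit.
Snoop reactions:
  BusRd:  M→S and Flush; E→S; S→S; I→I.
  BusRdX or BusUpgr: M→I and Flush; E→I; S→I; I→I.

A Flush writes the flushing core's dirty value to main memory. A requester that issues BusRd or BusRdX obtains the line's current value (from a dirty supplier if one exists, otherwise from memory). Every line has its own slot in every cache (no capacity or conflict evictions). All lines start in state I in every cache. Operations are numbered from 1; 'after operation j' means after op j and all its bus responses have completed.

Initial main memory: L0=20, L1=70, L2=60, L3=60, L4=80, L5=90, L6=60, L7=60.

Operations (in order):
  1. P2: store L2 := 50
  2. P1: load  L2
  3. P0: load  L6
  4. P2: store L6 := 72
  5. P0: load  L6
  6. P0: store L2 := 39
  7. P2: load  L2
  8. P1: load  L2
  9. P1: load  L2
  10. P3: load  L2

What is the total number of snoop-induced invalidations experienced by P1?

invalidations = 1

step 1: P2: store L2 := 50  ⟶  IIMI  (L2)  txn=BusRdX  M[L2]=60
step 2: P1: load  L2  ⟶  ISSI  (L2)  txn=BusRd+Flush  M[L2]=50
step 3: P0: load  L6  ⟶  EIII  (L6)  txn=BusRd  M[L6]=60
step 4: P2: store L6 := 72  ⟶  IIMI  (L6)  txn=BusRdX  M[L6]=60
step 5: P0: load  L6  ⟶  SISI  (L6)  txn=BusRd+Flush  M[L6]=72
step 6: P0: store L2 := 39  ⟶  MIII  (L2)  txn=BusRdX  M[L2]=50
step 7: P2: load  L2  ⟶  SISI  (L2)  txn=BusRd+Flush  M[L2]=39
step 8: P1: load  L2  ⟶  SSSI  (L2)  txn=BusRd  M[L2]=39
step 9: P1: load  L2  ⟶  SSSI  (L2)  txn=∅  M[L2]=39
step 10: P3: load  L2  ⟶  SSSS  (L2)  txn=BusRd  M[L2]=39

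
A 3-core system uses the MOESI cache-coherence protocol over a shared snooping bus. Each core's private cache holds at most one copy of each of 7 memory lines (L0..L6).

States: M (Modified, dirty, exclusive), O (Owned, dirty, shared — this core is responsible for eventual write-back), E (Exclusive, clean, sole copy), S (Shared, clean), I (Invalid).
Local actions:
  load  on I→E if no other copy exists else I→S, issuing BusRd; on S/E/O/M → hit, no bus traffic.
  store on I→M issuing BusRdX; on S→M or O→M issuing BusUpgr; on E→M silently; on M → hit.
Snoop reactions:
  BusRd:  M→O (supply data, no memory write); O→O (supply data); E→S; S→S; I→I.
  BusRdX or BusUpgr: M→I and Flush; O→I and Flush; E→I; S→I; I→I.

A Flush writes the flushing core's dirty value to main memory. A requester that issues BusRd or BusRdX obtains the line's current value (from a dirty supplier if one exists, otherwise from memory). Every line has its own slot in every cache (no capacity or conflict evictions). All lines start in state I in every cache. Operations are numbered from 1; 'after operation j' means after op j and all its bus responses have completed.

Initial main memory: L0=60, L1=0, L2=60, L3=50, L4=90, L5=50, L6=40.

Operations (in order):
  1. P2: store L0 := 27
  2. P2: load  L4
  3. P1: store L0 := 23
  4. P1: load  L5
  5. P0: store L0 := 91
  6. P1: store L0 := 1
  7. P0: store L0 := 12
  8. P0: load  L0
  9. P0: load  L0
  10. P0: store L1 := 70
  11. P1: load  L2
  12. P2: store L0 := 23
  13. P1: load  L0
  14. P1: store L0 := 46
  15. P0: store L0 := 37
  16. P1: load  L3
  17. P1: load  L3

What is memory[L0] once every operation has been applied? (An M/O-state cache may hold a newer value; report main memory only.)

  op1 P2: store L0 := 27 → I/I/M on L0; bus BusRdX; mem=60
  op2 P2: load  L4 → I/I/E on L4; bus BusRd; mem=90
  op3 P1: store L0 := 23 → I/M/I on L0; bus BusRdX Flush; mem=27
  op4 P1: load  L5 → I/E/I on L5; bus BusRd; mem=50
  op5 P0: store L0 := 91 → M/I/I on L0; bus BusRdX Flush; mem=23
  op6 P1: store L0 := 1 → I/M/I on L0; bus BusRdX Flush; mem=91
  op7 P0: store L0 := 12 → M/I/I on L0; bus BusRdX Flush; mem=1
  op8 P0: load  L0 → M/I/I on L0; bus (none); mem=1
  op9 P0: load  L0 → M/I/I on L0; bus (none); mem=1
  op10 P0: store L1 := 70 → M/I/I on L1; bus BusRdX; mem=0
  op11 P1: load  L2 → I/E/I on L2; bus BusRd; mem=60
  op12 P2: store L0 := 23 → I/I/M on L0; bus BusRdX Flush; mem=12
  op13 P1: load  L0 → I/S/O on L0; bus BusRd; mem=12
  op14 P1: store L0 := 46 → I/M/I on L0; bus BusUpgr Flush; mem=23
  op15 P0: store L0 := 37 → M/I/I on L0; bus BusRdX Flush; mem=46
  op16 P1: load  L3 → I/E/I on L3; bus BusRd; mem=50
  op17 P1: load  L3 → I/E/I on L3; bus (none); mem=50

memory[L0] = 46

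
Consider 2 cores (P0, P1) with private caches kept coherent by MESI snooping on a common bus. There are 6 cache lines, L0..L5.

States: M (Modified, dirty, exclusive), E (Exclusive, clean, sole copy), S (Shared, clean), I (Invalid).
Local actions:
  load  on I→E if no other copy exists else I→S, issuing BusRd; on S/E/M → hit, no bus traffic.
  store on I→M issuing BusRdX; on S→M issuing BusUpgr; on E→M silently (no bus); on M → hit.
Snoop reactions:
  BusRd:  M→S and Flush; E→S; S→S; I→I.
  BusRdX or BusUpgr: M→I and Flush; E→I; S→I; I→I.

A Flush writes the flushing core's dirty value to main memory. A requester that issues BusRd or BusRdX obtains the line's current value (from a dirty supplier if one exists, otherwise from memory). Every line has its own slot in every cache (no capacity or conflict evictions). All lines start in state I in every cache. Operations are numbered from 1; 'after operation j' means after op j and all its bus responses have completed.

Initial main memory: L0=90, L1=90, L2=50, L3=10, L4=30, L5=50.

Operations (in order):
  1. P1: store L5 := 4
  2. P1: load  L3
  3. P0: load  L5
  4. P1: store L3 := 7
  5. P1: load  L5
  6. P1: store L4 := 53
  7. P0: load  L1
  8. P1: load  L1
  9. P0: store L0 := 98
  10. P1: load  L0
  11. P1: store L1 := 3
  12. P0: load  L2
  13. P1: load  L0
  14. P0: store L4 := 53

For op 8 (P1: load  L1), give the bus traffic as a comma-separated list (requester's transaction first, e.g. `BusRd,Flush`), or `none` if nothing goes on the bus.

bus = BusRd

  op1 P1: store L5 := 4 → I/M on L5; bus BusRdX; mem=50
  op2 P1: load  L3 → I/E on L3; bus BusRd; mem=10
  op3 P0: load  L5 → S/S on L5; bus BusRd Flush; mem=4
  op4 P1: store L3 := 7 → I/M on L3; bus (none); mem=10
  op5 P1: load  L5 → S/S on L5; bus (none); mem=4
  op6 P1: store L4 := 53 → I/M on L4; bus BusRdX; mem=30
  op7 P0: load  L1 → E/I on L1; bus BusRd; mem=90
  op8 P1: load  L1 → S/S on L1; bus BusRd; mem=90
  op9 P0: store L0 := 98 → M/I on L0; bus BusRdX; mem=90
  op10 P1: load  L0 → S/S on L0; bus BusRd Flush; mem=98
  op11 P1: store L1 := 3 → I/M on L1; bus BusUpgr; mem=90
  op12 P0: load  L2 → E/I on L2; bus BusRd; mem=50
  op13 P1: load  L0 → S/S on L0; bus (none); mem=98
  op14 P0: store L4 := 53 → M/I on L4; bus BusRdX Flush; mem=53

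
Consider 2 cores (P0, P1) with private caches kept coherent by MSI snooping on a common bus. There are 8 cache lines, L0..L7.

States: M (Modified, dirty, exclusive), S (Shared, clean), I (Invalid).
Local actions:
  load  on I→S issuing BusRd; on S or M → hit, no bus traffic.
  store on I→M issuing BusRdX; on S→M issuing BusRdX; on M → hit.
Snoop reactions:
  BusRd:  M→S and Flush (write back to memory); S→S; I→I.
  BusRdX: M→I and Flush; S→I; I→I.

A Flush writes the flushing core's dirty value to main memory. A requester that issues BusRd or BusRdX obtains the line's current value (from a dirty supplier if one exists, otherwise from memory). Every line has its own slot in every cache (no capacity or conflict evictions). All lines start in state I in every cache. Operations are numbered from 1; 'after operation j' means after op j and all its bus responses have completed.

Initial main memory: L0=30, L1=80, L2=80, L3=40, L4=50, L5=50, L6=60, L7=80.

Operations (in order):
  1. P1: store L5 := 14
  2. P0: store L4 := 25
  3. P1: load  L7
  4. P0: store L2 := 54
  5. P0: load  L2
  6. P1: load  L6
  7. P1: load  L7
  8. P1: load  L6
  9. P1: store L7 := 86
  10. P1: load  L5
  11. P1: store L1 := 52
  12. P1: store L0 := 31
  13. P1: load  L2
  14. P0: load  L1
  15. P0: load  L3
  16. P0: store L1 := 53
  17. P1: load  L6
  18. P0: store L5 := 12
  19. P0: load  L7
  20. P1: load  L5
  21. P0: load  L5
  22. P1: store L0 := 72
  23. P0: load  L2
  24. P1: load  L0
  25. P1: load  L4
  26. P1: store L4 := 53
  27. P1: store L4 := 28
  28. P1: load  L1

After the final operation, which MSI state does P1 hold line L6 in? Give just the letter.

1. P1: store L5 := 14  bus=[BusRdX]  L5: P0=I P1=M  mem[L5]=50
2. P0: store L4 := 25  bus=[BusRdX]  L4: P0=M P1=I  mem[L4]=50
3. P1: load  L7  bus=[BusRd]  L7: P0=I P1=S  mem[L7]=80
4. P0: store L2 := 54  bus=[BusRdX]  L2: P0=M P1=I  mem[L2]=80
5. P0: load  L2  bus=[-]  L2: P0=M P1=I  mem[L2]=80
6. P1: load  L6  bus=[BusRd]  L6: P0=I P1=S  mem[L6]=60
7. P1: load  L7  bus=[-]  L7: P0=I P1=S  mem[L7]=80
8. P1: load  L6  bus=[-]  L6: P0=I P1=S  mem[L6]=60
9. P1: store L7 := 86  bus=[BusRdX]  L7: P0=I P1=M  mem[L7]=80
10. P1: load  L5  bus=[-]  L5: P0=I P1=M  mem[L5]=50
11. P1: store L1 := 52  bus=[BusRdX]  L1: P0=I P1=M  mem[L1]=80
12. P1: store L0 := 31  bus=[BusRdX]  L0: P0=I P1=M  mem[L0]=30
13. P1: load  L2  bus=[BusRd,Flush]  L2: P0=S P1=S  mem[L2]=54
14. P0: load  L1  bus=[BusRd,Flush]  L1: P0=S P1=S  mem[L1]=52
15. P0: load  L3  bus=[BusRd]  L3: P0=S P1=I  mem[L3]=40
16. P0: store L1 := 53  bus=[BusRdX]  L1: P0=M P1=I  mem[L1]=52
17. P1: load  L6  bus=[-]  L6: P0=I P1=S  mem[L6]=60
18. P0: store L5 := 12  bus=[BusRdX,Flush]  L5: P0=M P1=I  mem[L5]=14
19. P0: load  L7  bus=[BusRd,Flush]  L7: P0=S P1=S  mem[L7]=86
20. P1: load  L5  bus=[BusRd,Flush]  L5: P0=S P1=S  mem[L5]=12
21. P0: load  L5  bus=[-]  L5: P0=S P1=S  mem[L5]=12
22. P1: store L0 := 72  bus=[-]  L0: P0=I P1=M  mem[L0]=30
23. P0: load  L2  bus=[-]  L2: P0=S P1=S  mem[L2]=54
24. P1: load  L0  bus=[-]  L0: P0=I P1=M  mem[L0]=30
25. P1: load  L4  bus=[BusRd,Flush]  L4: P0=S P1=S  mem[L4]=25
26. P1: store L4 := 53  bus=[BusRdX]  L4: P0=I P1=M  mem[L4]=25
27. P1: store L4 := 28  bus=[-]  L4: P0=I P1=M  mem[L4]=25
28. P1: load  L1  bus=[BusRd,Flush]  L1: P0=S P1=S  mem[L1]=53

state = S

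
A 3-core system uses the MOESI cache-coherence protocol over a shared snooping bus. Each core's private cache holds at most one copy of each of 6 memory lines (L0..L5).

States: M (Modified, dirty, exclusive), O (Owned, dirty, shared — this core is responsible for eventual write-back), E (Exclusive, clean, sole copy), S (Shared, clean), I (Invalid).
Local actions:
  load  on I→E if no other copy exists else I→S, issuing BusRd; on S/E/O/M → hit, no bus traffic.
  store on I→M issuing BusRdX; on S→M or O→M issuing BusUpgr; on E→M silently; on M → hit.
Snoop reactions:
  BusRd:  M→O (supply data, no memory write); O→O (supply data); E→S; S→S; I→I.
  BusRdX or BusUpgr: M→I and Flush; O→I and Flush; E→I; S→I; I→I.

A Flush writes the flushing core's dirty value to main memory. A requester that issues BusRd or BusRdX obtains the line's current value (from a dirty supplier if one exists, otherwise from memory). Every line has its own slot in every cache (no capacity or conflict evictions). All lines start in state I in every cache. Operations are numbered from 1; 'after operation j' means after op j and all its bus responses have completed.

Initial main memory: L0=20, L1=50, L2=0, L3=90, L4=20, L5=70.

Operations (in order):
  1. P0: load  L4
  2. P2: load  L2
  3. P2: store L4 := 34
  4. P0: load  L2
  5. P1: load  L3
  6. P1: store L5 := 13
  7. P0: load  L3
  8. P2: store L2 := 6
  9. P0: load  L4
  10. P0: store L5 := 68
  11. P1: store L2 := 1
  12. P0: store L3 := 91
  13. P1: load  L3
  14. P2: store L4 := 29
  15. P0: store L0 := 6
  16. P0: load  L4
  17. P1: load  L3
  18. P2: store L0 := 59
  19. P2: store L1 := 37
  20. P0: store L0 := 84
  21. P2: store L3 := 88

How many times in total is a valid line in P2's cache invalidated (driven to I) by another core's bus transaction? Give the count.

invalidations = 2

  op1 P0: load  L4 → E/I/I on L4; bus BusRd; mem=20
  op2 P2: load  L2 → I/I/E on L2; bus BusRd; mem=0
  op3 P2: store L4 := 34 → I/I/M on L4; bus BusRdX; mem=20
  op4 P0: load  L2 → S/I/S on L2; bus BusRd; mem=0
  op5 P1: load  L3 → I/E/I on L3; bus BusRd; mem=90
  op6 P1: store L5 := 13 → I/M/I on L5; bus BusRdX; mem=70
  op7 P0: load  L3 → S/S/I on L3; bus BusRd; mem=90
  op8 P2: store L2 := 6 → I/I/M on L2; bus BusUpgr; mem=0
  op9 P0: load  L4 → S/I/O on L4; bus BusRd; mem=20
  op10 P0: store L5 := 68 → M/I/I on L5; bus BusRdX Flush; mem=13
  op11 P1: store L2 := 1 → I/M/I on L2; bus BusRdX Flush; mem=6
  op12 P0: store L3 := 91 → M/I/I on L3; bus BusUpgr; mem=90
  op13 P1: load  L3 → O/S/I on L3; bus BusRd; mem=90
  op14 P2: store L4 := 29 → I/I/M on L4; bus BusUpgr; mem=20
  op15 P0: store L0 := 6 → M/I/I on L0; bus BusRdX; mem=20
  op16 P0: load  L4 → S/I/O on L4; bus BusRd; mem=20
  op17 P1: load  L3 → O/S/I on L3; bus (none); mem=90
  op18 P2: store L0 := 59 → I/I/M on L0; bus BusRdX Flush; mem=6
  op19 P2: store L1 := 37 → I/I/M on L1; bus BusRdX; mem=50
  op20 P0: store L0 := 84 → M/I/I on L0; bus BusRdX Flush; mem=59
  op21 P2: store L3 := 88 → I/I/M on L3; bus BusRdX Flush; mem=91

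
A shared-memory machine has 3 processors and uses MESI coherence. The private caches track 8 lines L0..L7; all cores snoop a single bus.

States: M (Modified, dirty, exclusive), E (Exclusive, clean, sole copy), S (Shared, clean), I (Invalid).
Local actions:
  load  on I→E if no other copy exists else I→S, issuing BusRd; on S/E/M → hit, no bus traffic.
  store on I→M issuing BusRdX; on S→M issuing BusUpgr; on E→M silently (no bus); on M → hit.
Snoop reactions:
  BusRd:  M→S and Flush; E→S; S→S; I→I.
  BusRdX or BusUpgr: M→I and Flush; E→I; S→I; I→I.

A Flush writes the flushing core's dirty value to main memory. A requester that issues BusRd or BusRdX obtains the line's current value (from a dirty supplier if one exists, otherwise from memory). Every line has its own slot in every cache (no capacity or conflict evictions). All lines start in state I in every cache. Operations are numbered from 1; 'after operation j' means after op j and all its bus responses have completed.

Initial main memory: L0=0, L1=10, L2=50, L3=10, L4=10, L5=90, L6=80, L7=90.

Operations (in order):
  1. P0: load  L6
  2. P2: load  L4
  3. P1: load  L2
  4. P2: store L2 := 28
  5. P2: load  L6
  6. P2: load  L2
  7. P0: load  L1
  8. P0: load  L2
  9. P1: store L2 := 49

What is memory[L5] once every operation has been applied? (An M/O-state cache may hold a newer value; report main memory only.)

  op1 P0: load  L6 → E/I/I on L6; bus BusRd; mem=80
  op2 P2: load  L4 → I/I/E on L4; bus BusRd; mem=10
  op3 P1: load  L2 → I/E/I on L2; bus BusRd; mem=50
  op4 P2: store L2 := 28 → I/I/M on L2; bus BusRdX; mem=50
  op5 P2: load  L6 → S/I/S on L6; bus BusRd; mem=80
  op6 P2: load  L2 → I/I/M on L2; bus (none); mem=50
  op7 P0: load  L1 → E/I/I on L1; bus BusRd; mem=10
  op8 P0: load  L2 → S/I/S on L2; bus BusRd Flush; mem=28
  op9 P1: store L2 := 49 → I/M/I on L2; bus BusRdX; mem=28

memory[L5] = 90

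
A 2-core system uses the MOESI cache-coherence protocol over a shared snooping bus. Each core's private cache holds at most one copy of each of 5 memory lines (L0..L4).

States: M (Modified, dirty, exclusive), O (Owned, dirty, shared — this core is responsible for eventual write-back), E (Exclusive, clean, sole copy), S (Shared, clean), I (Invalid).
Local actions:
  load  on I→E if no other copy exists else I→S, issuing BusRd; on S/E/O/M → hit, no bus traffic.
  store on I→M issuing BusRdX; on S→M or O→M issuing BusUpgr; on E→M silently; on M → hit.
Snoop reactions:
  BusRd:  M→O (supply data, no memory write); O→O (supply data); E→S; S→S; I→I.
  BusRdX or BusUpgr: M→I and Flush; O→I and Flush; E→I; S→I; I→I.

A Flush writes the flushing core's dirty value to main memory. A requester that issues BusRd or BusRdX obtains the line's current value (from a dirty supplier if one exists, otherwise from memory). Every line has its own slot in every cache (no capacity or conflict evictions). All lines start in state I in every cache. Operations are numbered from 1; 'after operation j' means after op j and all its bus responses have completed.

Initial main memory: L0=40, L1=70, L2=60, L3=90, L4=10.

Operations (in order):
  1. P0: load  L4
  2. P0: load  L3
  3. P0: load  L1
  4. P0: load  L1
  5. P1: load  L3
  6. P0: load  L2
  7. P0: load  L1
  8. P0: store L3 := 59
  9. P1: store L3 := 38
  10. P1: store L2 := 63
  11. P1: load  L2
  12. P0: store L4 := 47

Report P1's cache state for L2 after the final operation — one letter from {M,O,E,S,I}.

  op1 P0: load  L4 → E/I on L4; bus BusRd; mem=10
  op2 P0: load  L3 → E/I on L3; bus BusRd; mem=90
  op3 P0: load  L1 → E/I on L1; bus BusRd; mem=70
  op4 P0: load  L1 → E/I on L1; bus (none); mem=70
  op5 P1: load  L3 → S/S on L3; bus BusRd; mem=90
  op6 P0: load  L2 → E/I on L2; bus BusRd; mem=60
  op7 P0: load  L1 → E/I on L1; bus (none); mem=70
  op8 P0: store L3 := 59 → M/I on L3; bus BusUpgr; mem=90
  op9 P1: store L3 := 38 → I/M on L3; bus BusRdX Flush; mem=59
  op10 P1: store L2 := 63 → I/M on L2; bus BusRdX; mem=60
  op11 P1: load  L2 → I/M on L2; bus (none); mem=60
  op12 P0: store L4 := 47 → M/I on L4; bus (none); mem=10

state = M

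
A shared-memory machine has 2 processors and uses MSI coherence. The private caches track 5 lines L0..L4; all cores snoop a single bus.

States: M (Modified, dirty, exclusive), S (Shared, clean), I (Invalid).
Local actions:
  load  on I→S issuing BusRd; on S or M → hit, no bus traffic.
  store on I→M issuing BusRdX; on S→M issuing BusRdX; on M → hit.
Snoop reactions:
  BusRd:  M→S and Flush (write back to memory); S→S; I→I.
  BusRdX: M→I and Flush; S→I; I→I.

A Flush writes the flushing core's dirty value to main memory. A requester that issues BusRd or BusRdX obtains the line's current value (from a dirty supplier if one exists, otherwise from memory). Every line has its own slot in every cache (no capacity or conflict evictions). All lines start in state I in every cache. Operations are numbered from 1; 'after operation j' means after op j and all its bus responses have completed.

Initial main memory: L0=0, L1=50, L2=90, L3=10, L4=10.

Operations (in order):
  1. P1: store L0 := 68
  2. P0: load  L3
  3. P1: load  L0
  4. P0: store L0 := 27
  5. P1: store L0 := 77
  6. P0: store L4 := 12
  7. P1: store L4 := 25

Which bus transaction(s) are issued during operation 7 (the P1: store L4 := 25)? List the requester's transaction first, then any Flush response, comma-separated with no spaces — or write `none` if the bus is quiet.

bus = BusRdX,Flush

  op1 P1: store L0 := 68 → I/M on L0; bus BusRdX; mem=0
  op2 P0: load  L3 → S/I on L3; bus BusRd; mem=10
  op3 P1: load  L0 → I/M on L0; bus (none); mem=0
  op4 P0: store L0 := 27 → M/I on L0; bus BusRdX Flush; mem=68
  op5 P1: store L0 := 77 → I/M on L0; bus BusRdX Flush; mem=27
  op6 P0: store L4 := 12 → M/I on L4; bus BusRdX; mem=10
  op7 P1: store L4 := 25 → I/M on L4; bus BusRdX Flush; mem=12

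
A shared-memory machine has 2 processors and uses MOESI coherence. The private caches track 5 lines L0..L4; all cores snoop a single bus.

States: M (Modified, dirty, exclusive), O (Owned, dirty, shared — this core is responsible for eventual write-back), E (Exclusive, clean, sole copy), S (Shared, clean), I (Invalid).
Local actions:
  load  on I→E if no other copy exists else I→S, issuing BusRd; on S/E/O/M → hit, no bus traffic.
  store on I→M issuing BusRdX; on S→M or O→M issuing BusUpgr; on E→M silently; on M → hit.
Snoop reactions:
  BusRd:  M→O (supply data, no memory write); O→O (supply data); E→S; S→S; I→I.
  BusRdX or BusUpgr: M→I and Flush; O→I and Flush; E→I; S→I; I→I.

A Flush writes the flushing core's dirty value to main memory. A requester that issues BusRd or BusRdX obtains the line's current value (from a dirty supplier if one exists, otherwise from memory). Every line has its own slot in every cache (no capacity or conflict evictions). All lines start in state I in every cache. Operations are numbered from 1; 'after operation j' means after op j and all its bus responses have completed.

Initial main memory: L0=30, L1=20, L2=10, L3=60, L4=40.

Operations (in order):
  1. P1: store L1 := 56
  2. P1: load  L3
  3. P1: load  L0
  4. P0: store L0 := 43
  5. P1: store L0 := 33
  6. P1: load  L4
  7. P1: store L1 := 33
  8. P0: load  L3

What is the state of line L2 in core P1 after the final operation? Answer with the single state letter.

state = I

  op1 P1: store L1 := 56 → I/M on L1; bus BusRdX; mem=20
  op2 P1: load  L3 → I/E on L3; bus BusRd; mem=60
  op3 P1: load  L0 → I/E on L0; bus BusRd; mem=30
  op4 P0: store L0 := 43 → M/I on L0; bus BusRdX; mem=30
  op5 P1: store L0 := 33 → I/M on L0; bus BusRdX Flush; mem=43
  op6 P1: load  L4 → I/E on L4; bus BusRd; mem=40
  op7 P1: store L1 := 33 → I/M on L1; bus (none); mem=20
  op8 P0: load  L3 → S/S on L3; bus BusRd; mem=60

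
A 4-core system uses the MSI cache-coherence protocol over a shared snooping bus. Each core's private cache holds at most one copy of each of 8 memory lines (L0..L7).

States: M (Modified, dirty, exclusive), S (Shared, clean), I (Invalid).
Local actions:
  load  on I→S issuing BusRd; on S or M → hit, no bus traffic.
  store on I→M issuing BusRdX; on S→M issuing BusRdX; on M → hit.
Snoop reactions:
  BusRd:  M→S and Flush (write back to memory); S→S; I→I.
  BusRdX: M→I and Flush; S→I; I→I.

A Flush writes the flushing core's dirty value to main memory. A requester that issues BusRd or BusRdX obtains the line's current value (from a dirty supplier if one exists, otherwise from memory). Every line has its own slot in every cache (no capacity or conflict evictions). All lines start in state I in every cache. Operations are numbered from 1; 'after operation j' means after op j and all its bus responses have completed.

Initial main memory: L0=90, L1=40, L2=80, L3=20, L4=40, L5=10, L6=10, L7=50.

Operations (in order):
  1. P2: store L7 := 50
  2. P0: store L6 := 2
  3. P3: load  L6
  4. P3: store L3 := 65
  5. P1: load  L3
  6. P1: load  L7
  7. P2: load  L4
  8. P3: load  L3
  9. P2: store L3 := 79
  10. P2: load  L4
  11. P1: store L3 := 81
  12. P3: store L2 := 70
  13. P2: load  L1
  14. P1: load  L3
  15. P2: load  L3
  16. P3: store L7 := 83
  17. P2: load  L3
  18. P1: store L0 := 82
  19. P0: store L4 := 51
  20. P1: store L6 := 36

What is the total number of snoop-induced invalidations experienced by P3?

invalidations = 2

[1] P2: store L7 := 50 | P0:I, P1:I, P2:M(50), P3:I | bus: BusRdX
[2] P0: store L6 := 2 | P0:M(2), P1:I, P2:I, P3:I | bus: BusRdX
[3] P3: load  L6 | P0:S(2), P1:I, P2:I, P3:S(2) | bus: BusRd,Flush
[4] P3: store L3 := 65 | P0:I, P1:I, P2:I, P3:M(65) | bus: BusRdX
[5] P1: load  L3 | P0:I, P1:S(65), P2:I, P3:S(65) | bus: BusRd,Flush
[6] P1: load  L7 | P0:I, P1:S(50), P2:S(50), P3:I | bus: BusRd,Flush
[7] P2: load  L4 | P0:I, P1:I, P2:S(40), P3:I | bus: BusRd
[8] P3: load  L3 | P0:I, P1:S(65), P2:I, P3:S(65) | bus: none
[9] P2: store L3 := 79 | P0:I, P1:I, P2:M(79), P3:I | bus: BusRdX
[10] P2: load  L4 | P0:I, P1:I, P2:S(40), P3:I | bus: none
[11] P1: store L3 := 81 | P0:I, P1:M(81), P2:I, P3:I | bus: BusRdX,Flush
[12] P3: store L2 := 70 | P0:I, P1:I, P2:I, P3:M(70) | bus: BusRdX
[13] P2: load  L1 | P0:I, P1:I, P2:S(40), P3:I | bus: BusRd
[14] P1: load  L3 | P0:I, P1:M(81), P2:I, P3:I | bus: none
[15] P2: load  L3 | P0:I, P1:S(81), P2:S(81), P3:I | bus: BusRd,Flush
[16] P3: store L7 := 83 | P0:I, P1:I, P2:I, P3:M(83) | bus: BusRdX
[17] P2: load  L3 | P0:I, P1:S(81), P2:S(81), P3:I | bus: none
[18] P1: store L0 := 82 | P0:I, P1:M(82), P2:I, P3:I | bus: BusRdX
[19] P0: store L4 := 51 | P0:M(51), P1:I, P2:I, P3:I | bus: BusRdX
[20] P1: store L6 := 36 | P0:I, P1:M(36), P2:I, P3:I | bus: BusRdX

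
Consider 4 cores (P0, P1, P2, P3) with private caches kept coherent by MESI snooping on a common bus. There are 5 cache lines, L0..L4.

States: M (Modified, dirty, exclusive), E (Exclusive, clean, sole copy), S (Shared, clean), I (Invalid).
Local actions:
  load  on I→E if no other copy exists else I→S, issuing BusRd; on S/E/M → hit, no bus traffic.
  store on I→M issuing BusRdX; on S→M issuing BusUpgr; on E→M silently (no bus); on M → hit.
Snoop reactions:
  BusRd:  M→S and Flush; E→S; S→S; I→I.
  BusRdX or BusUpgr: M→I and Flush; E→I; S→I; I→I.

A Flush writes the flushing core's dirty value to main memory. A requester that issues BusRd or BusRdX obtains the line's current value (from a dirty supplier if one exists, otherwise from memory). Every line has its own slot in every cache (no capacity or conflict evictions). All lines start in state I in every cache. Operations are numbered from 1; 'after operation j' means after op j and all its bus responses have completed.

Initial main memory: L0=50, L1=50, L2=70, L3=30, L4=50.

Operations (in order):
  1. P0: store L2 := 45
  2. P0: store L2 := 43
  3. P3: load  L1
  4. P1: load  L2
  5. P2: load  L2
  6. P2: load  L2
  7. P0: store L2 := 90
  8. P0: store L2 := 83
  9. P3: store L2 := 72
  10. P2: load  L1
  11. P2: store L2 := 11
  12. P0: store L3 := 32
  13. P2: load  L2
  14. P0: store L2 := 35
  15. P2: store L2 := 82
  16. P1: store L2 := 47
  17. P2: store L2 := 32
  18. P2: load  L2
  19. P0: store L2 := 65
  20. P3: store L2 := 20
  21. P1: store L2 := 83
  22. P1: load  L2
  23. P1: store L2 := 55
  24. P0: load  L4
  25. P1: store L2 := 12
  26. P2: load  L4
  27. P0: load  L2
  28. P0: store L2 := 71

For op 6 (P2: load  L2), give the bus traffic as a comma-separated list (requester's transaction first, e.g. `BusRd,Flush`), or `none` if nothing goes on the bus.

bus = none

1. P0: store L2 := 45  bus=[BusRdX]  L2: P0=M P1=I P2=I P3=I  mem[L2]=70
2. P0: store L2 := 43  bus=[-]  L2: P0=M P1=I P2=I P3=I  mem[L2]=70
3. P3: load  L1  bus=[BusRd]  L1: P0=I P1=I P2=I P3=E  mem[L1]=50
4. P1: load  L2  bus=[BusRd,Flush]  L2: P0=S P1=S P2=I P3=I  mem[L2]=43
5. P2: load  L2  bus=[BusRd]  L2: P0=S P1=S P2=S P3=I  mem[L2]=43
6. P2: load  L2  bus=[-]  L2: P0=S P1=S P2=S P3=I  mem[L2]=43
7. P0: store L2 := 90  bus=[BusUpgr]  L2: P0=M P1=I P2=I P3=I  mem[L2]=43
8. P0: store L2 := 83  bus=[-]  L2: P0=M P1=I P2=I P3=I  mem[L2]=43
9. P3: store L2 := 72  bus=[BusRdX,Flush]  L2: P0=I P1=I P2=I P3=M  mem[L2]=83
10. P2: load  L1  bus=[BusRd]  L1: P0=I P1=I P2=S P3=S  mem[L1]=50
11. P2: store L2 := 11  bus=[BusRdX,Flush]  L2: P0=I P1=I P2=M P3=I  mem[L2]=72
12. P0: store L3 := 32  bus=[BusRdX]  L3: P0=M P1=I P2=I P3=I  mem[L3]=30
13. P2: load  L2  bus=[-]  L2: P0=I P1=I P2=M P3=I  mem[L2]=72
14. P0: store L2 := 35  bus=[BusRdX,Flush]  L2: P0=M P1=I P2=I P3=I  mem[L2]=11
15. P2: store L2 := 82  bus=[BusRdX,Flush]  L2: P0=I P1=I P2=M P3=I  mem[L2]=35
16. P1: store L2 := 47  bus=[BusRdX,Flush]  L2: P0=I P1=M P2=I P3=I  mem[L2]=82
17. P2: store L2 := 32  bus=[BusRdX,Flush]  L2: P0=I P1=I P2=M P3=I  mem[L2]=47
18. P2: load  L2  bus=[-]  L2: P0=I P1=I P2=M P3=I  mem[L2]=47
19. P0: store L2 := 65  bus=[BusRdX,Flush]  L2: P0=M P1=I P2=I P3=I  mem[L2]=32
20. P3: store L2 := 20  bus=[BusRdX,Flush]  L2: P0=I P1=I P2=I P3=M  mem[L2]=65
21. P1: store L2 := 83  bus=[BusRdX,Flush]  L2: P0=I P1=M P2=I P3=I  mem[L2]=20
22. P1: load  L2  bus=[-]  L2: P0=I P1=M P2=I P3=I  mem[L2]=20
23. P1: store L2 := 55  bus=[-]  L2: P0=I P1=M P2=I P3=I  mem[L2]=20
24. P0: load  L4  bus=[BusRd]  L4: P0=E P1=I P2=I P3=I  mem[L4]=50
25. P1: store L2 := 12  bus=[-]  L2: P0=I P1=M P2=I P3=I  mem[L2]=20
26. P2: load  L4  bus=[BusRd]  L4: P0=S P1=I P2=S P3=I  mem[L4]=50
27. P0: load  L2  bus=[BusRd,Flush]  L2: P0=S P1=S P2=I P3=I  mem[L2]=12
28. P0: store L2 := 71  bus=[BusUpgr]  L2: P0=M P1=I P2=I P3=I  mem[L2]=12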